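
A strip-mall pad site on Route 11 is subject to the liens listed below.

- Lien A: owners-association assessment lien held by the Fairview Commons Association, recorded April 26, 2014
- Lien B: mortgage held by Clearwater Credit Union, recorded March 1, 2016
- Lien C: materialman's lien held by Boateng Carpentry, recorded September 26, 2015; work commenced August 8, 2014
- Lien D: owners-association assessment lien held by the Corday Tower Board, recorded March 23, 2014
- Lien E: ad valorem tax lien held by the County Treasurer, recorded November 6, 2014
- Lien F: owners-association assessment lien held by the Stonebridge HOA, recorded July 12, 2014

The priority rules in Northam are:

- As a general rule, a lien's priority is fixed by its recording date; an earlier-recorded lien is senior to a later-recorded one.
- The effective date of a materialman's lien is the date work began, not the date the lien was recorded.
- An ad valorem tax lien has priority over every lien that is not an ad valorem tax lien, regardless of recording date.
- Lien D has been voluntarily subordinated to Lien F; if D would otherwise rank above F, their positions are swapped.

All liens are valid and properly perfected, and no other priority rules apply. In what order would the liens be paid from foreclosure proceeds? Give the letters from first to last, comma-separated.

Effective dates: C is treated as recorded August 8, 2014, the work-commencement date.
E is an ad valorem tax lien and takes priority over every other lien.
The other liens, earliest effective date first: D (March 23, 2014), A (April 26, 2014), F (July 12, 2014), C (August 8, 2014), B (March 1, 2016).
The subordination applies — D was senior to F — so D and F swap.

E, F, A, D, C, B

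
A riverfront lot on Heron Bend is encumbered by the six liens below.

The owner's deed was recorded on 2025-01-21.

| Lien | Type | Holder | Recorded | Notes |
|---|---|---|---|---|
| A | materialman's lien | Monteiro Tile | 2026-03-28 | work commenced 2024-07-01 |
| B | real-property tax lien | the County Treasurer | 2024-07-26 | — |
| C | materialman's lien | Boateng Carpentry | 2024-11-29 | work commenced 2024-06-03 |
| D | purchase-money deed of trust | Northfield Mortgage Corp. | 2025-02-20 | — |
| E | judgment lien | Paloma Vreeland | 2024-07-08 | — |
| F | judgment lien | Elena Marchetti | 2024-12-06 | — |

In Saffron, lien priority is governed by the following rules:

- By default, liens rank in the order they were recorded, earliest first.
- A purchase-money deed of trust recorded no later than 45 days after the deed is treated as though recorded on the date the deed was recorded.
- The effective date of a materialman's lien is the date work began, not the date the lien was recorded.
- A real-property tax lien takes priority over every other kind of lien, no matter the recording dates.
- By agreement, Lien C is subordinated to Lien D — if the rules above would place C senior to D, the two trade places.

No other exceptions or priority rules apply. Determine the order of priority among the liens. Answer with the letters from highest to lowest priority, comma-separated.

Effective dates: A's effective date is 2024-07-01, when work began; C relates back to 2024-06-03 (work commenced); D was recorded within the 45-day window, so its effective date is the deed date 2025-01-21.
B is a real-property tax lien, so it outranks all other liens regardless of date.
The other liens, earliest effective date first: C (2024-06-03), A (2024-07-01), E (2024-07-08), F (2024-12-06), D (2025-01-21).
C would otherwise be senior to D, so under the subordination agreement C and D exchange positions.

B, D, A, E, F, C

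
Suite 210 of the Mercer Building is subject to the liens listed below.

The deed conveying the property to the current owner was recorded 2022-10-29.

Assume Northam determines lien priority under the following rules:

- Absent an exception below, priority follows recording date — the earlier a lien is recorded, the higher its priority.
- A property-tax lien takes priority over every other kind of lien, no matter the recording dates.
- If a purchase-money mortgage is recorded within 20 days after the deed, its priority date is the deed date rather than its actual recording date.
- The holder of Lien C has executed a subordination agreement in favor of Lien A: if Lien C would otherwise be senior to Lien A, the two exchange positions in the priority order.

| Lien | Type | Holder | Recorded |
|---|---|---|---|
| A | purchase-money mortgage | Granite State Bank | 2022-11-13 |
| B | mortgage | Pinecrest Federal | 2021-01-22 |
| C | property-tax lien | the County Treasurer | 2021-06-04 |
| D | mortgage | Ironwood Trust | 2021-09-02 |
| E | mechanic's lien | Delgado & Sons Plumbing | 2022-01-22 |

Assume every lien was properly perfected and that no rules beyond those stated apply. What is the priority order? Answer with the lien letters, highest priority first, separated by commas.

Effective dates after the stated exceptions: A was recorded within the 20-day window, so its effective date is the deed date 2022-10-29.
C is a property-tax lien and takes priority over every other lien.
The other liens, earliest effective date first: B (2021-01-22), D (2021-09-02), E (2022-01-22), A (2022-10-29).
C would otherwise be senior to A, so under the subordination agreement C and A exchange positions.

A, B, D, E, C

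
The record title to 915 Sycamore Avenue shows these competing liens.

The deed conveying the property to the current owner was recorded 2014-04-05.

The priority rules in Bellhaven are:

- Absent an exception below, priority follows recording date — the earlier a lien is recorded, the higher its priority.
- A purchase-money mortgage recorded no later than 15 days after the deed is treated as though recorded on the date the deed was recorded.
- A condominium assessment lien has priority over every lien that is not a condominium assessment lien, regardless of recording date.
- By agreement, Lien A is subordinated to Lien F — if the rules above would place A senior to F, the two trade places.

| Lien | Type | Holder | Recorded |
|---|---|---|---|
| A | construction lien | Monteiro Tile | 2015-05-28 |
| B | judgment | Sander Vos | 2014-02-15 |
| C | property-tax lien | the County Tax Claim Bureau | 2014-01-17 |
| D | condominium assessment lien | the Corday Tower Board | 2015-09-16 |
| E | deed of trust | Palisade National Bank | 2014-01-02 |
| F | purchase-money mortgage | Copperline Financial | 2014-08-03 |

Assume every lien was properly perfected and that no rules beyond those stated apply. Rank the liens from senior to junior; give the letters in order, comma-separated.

D, E, C, B, F, A

First, effective dates: F was recorded 120 days after the deed, outside the 15-day window, so it keeps its recording date.
As a condominium assessment lien, D is senior to every other lien.
Remaining liens by effective date: E (2014-01-02), C (2014-01-17), B (2014-02-15), F (2014-08-03), A (2015-05-28).
A is already junior to F, so the subordination agreement changes nothing.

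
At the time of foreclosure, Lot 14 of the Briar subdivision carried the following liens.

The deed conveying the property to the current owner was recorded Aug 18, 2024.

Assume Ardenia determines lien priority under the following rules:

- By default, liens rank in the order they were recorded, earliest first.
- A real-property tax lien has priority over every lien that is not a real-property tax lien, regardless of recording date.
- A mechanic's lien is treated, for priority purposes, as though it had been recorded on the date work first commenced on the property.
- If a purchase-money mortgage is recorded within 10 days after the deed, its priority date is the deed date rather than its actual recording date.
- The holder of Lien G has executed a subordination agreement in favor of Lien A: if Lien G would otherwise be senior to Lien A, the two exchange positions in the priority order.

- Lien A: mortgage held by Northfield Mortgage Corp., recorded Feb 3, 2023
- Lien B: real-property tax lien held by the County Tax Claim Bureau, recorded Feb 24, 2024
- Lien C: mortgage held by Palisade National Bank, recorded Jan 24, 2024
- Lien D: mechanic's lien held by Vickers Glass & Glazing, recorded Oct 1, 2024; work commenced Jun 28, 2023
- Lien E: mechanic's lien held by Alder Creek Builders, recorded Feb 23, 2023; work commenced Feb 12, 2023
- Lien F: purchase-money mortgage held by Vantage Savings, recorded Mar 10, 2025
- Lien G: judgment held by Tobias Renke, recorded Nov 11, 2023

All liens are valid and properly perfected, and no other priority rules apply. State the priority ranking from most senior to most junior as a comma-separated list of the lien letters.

B, A, E, D, G, C, F

First, effective dates: D relates back to Jun 28, 2023 (work commenced); E relates back to Feb 12, 2023 (work commenced); F was recorded 204 days after the deed, outside the 10-day window, so it keeps its recording date.
B, as a real-property tax lien, has superpriority and ranks first.
Among the remaining liens, by effective date: A (Feb 3, 2023), E (Feb 12, 2023), D (Jun 28, 2023), G (Nov 11, 2023), C (Jan 24, 2024), F (Mar 10, 2025).
G is already junior to A, so the subordination agreement changes nothing.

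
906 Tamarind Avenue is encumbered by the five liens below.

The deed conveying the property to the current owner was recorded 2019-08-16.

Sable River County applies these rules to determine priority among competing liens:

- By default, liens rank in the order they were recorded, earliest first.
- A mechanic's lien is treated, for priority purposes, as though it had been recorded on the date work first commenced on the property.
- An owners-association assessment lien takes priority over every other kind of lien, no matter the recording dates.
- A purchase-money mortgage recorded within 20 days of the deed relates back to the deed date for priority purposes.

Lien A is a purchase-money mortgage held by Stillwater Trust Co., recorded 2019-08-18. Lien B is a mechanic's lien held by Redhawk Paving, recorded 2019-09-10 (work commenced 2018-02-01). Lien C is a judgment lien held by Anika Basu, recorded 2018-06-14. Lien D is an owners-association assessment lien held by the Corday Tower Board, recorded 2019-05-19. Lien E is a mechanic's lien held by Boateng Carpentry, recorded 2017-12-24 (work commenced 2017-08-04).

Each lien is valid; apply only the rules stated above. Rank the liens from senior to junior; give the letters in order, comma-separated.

D, E, B, C, A

Adjusting effective dates: A relates back to the deed date 2019-08-16; B's effective date is 2018-02-01, when work began; E's effective date is 2017-08-04, when work began.
As an owners-association assessment lien, D is senior to every other lien.
Ordering the rest by effective date: E (2017-08-04), B (2018-02-01), C (2018-06-14), A (2019-08-16).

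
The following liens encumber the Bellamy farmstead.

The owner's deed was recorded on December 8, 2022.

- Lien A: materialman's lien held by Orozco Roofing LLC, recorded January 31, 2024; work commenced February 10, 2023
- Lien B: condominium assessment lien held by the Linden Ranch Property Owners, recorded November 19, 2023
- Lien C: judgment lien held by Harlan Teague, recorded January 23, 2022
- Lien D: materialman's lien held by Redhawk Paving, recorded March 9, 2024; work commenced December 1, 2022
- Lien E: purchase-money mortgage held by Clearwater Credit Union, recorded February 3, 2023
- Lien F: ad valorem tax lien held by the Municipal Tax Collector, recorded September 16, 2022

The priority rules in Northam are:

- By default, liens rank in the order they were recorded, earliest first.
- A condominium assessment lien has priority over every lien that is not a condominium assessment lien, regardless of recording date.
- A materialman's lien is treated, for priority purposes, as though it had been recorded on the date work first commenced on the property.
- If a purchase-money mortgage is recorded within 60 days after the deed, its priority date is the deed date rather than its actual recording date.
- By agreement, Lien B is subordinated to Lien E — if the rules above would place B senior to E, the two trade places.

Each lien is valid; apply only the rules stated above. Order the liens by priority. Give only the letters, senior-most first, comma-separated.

E, C, F, D, B, A

Effective dates after the stated exceptions: A's effective date is February 10, 2023, when work began; D is treated as recorded December 1, 2022, the work-commencement date; E was recorded within the 60-day window, so its effective date is the deed date December 8, 2022.
B is a condominium assessment lien, so it outranks all other liens regardless of date.
Remaining liens by effective date: C (January 23, 2022), F (September 16, 2022), D (December 1, 2022), E (December 8, 2022), A (February 10, 2023).
B would otherwise be senior to E, so under the subordination agreement B and E exchange positions.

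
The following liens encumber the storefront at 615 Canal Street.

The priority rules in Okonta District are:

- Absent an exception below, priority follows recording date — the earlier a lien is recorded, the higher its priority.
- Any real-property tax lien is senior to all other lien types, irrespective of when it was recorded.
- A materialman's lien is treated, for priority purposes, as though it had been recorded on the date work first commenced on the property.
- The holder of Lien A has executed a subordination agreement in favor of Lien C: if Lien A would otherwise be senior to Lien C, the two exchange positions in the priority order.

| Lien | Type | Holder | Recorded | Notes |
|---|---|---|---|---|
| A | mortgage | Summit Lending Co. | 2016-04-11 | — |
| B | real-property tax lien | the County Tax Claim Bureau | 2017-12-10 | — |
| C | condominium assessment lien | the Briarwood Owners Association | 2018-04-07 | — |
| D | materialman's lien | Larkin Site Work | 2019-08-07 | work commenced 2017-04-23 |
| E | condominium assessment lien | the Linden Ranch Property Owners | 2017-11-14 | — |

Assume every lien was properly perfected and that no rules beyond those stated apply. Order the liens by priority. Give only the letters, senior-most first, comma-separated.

B, C, D, E, A

Effective dates: D is treated as recorded 2017-04-23, the work-commencement date.
B, as a real-property tax lien, has superpriority and ranks first.
Remaining liens by effective date: A (2016-04-11), D (2017-04-23), E (2017-11-14), C (2018-04-07).
Because A would otherwise rank above C, the subordination swaps them.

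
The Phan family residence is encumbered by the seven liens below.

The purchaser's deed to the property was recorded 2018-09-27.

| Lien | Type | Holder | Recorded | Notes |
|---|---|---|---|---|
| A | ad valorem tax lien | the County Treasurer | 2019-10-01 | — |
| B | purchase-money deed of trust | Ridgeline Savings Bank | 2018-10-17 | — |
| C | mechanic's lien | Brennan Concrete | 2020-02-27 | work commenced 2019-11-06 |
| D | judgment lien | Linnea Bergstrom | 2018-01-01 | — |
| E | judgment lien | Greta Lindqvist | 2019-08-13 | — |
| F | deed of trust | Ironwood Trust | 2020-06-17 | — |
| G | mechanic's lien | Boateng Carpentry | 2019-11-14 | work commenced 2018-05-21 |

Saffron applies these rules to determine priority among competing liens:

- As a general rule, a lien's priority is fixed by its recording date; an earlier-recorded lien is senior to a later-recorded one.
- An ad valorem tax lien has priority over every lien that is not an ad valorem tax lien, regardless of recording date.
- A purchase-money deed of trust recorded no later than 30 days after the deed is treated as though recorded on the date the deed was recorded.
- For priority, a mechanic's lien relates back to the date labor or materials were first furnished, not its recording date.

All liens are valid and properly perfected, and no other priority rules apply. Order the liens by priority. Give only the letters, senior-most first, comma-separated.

Effective dates: B was recorded within the 30-day window, so its effective date is the deed date 2018-09-27; C's effective date is 2019-11-06, when work began; G is treated as recorded 2018-05-21, the work-commencement date.
A, as an ad valorem tax lien, has superpriority and ranks first.
The other liens, earliest effective date first: D (2018-01-01), G (2018-05-21), B (2018-09-27), E (2019-08-13), C (2019-11-06), F (2020-06-17).

A, D, G, B, E, C, F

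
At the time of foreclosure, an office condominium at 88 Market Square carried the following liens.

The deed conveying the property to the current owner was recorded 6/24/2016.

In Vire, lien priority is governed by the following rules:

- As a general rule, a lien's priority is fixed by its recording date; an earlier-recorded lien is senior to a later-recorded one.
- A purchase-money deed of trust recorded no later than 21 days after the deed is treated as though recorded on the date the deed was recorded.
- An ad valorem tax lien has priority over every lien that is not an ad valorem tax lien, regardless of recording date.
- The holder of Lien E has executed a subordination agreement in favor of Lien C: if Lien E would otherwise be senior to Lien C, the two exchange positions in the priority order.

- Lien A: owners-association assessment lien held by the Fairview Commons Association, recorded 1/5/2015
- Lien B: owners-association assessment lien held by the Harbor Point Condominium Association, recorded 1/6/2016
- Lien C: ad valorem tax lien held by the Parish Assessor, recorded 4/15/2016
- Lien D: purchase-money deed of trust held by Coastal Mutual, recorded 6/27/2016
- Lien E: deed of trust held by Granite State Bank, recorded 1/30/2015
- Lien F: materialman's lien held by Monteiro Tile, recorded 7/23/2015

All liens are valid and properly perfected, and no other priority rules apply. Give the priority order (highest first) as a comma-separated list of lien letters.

Adjusting effective dates: D relates back to the deed date 6/24/2016.
C, as an ad valorem tax lien, has superpriority and ranks first.
Ordering the rest by effective date: A (1/5/2015), E (1/30/2015), F (7/23/2015), B (1/6/2016), D (6/24/2016).
E already ranks below C; the subordination has no effect.

C, A, E, F, B, D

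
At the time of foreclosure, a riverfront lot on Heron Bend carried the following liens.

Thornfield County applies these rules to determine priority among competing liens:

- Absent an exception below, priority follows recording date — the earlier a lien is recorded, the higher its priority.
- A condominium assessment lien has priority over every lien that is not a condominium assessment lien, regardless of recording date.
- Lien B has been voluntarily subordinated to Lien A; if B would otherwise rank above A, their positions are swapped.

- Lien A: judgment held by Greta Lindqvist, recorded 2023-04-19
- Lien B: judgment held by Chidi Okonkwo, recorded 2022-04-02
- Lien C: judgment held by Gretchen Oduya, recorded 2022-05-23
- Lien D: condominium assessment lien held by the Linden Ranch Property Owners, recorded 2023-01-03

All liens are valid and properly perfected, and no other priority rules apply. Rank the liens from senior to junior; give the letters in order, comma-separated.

D, A, C, B

D, as a condominium assessment lien, has superpriority and ranks first.
Remaining liens by effective date: B (2022-04-02), C (2022-05-23), A (2023-04-19).
The subordination applies — B was senior to A — so B and A swap.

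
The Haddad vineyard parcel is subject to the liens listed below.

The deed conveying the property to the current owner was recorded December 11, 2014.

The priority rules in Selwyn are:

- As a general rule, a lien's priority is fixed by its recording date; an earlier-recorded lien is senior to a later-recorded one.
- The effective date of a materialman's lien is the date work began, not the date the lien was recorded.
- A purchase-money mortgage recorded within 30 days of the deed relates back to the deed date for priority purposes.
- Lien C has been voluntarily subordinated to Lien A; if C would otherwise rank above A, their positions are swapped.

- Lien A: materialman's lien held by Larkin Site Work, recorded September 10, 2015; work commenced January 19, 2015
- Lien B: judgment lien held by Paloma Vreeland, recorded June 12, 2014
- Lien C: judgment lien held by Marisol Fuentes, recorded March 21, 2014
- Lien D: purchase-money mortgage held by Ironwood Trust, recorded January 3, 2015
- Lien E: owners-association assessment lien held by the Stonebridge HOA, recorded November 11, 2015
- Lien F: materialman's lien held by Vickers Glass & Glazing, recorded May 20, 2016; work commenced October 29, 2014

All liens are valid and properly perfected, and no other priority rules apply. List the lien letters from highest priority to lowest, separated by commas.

A, B, F, D, C, E

First, effective dates: A's effective date is January 19, 2015, when work began; D was recorded within the 30-day window, so its effective date is the deed date December 11, 2014; F relates back to October 29, 2014 (work commenced).
Sorted by effective date: C (March 21, 2014), B (June 12, 2014), F (October 29, 2014), D (December 11, 2014), A (January 19, 2015), E (November 11, 2015).
C is senior to A before the subordination, so the two trade places.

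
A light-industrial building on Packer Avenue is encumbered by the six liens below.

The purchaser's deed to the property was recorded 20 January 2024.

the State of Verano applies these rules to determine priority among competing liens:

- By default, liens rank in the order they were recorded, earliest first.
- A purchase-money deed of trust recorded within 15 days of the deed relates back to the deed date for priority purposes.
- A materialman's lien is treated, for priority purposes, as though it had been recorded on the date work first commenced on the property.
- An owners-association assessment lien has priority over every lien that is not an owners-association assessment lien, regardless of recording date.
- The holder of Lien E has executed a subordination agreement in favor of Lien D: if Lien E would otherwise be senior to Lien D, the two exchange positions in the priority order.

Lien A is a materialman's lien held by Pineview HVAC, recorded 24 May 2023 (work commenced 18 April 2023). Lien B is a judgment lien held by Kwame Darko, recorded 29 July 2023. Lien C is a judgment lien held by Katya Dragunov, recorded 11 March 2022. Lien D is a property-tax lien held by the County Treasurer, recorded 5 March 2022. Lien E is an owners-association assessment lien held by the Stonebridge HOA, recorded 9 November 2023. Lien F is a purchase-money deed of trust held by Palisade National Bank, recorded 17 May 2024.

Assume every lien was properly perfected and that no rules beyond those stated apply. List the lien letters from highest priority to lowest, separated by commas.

Effective dates after the stated exceptions: A's effective date is 18 April 2023, when work began; F was recorded 118 days after the deed — beyond 15 days — so no relation-back applies.
E is an owners-association assessment lien and takes priority over every other lien.
The other liens, earliest effective date first: D (5 March 2022), C (11 March 2022), A (18 April 2023), B (29 July 2023), F (17 May 2024).
E would otherwise be senior to D, so under the subordination agreement E and D exchange positions.

D, E, C, A, B, F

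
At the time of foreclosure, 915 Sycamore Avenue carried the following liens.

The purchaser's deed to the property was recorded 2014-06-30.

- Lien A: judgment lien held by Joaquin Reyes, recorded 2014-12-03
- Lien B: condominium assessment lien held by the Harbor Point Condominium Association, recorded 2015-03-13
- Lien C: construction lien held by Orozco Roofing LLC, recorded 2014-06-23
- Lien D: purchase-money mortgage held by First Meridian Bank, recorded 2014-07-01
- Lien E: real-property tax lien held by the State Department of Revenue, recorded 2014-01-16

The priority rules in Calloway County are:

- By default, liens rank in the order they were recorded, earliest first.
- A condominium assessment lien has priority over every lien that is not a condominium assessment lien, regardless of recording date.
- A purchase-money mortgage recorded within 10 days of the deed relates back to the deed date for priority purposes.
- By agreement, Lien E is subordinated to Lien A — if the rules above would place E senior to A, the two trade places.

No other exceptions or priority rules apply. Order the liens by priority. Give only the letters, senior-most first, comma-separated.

Effective dates: D was recorded within the 10-day window, so its effective date is the deed date 2014-06-30.
B is a condominium assessment lien, so it outranks all other liens regardless of date.
Ordering the rest by effective date: E (2014-01-16), C (2014-06-23), D (2014-06-30), A (2014-12-03).
E is senior to A before the subordination, so the two trade places.

B, A, C, D, E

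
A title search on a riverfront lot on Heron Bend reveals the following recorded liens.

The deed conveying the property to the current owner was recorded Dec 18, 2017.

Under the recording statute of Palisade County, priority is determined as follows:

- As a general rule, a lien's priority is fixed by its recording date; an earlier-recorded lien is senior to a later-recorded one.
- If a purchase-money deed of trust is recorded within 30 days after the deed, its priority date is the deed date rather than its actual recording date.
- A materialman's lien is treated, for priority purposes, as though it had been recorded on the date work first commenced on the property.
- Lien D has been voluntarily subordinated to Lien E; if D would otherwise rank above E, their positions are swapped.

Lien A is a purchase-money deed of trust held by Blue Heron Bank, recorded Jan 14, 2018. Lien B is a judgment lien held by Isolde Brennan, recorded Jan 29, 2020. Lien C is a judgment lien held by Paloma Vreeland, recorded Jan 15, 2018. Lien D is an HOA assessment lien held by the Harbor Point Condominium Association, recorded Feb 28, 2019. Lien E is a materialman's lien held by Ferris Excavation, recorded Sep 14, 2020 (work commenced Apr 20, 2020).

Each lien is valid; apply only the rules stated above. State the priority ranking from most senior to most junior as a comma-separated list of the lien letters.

A, C, E, B, D

First, effective dates: A relates back to the deed date Dec 18, 2017; E's effective date is Apr 20, 2020, when work began.
Ordering by effective date: A (Dec 18, 2017), C (Jan 15, 2018), D (Feb 28, 2019), B (Jan 29, 2020), E (Apr 20, 2020).
Because D would otherwise rank above E, the subordination swaps them.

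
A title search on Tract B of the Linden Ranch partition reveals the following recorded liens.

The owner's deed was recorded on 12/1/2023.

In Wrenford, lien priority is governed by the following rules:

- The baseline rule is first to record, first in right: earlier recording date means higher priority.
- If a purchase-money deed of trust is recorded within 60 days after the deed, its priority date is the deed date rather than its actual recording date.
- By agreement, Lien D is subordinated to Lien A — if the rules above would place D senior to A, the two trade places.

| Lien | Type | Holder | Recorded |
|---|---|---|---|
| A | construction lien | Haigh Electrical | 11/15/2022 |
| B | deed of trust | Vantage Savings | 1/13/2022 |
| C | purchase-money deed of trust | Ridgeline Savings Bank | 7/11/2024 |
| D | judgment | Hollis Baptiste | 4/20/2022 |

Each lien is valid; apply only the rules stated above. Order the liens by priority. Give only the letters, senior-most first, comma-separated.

Adjusting effective dates: C was recorded 223 days after the deed, outside the 60-day window, so it keeps its recording date.
Ordering by effective date: B (1/13/2022), D (4/20/2022), A (11/15/2022), C (7/11/2024).
D would otherwise be senior to A, so under the subordination agreement D and A exchange positions.

B, A, D, C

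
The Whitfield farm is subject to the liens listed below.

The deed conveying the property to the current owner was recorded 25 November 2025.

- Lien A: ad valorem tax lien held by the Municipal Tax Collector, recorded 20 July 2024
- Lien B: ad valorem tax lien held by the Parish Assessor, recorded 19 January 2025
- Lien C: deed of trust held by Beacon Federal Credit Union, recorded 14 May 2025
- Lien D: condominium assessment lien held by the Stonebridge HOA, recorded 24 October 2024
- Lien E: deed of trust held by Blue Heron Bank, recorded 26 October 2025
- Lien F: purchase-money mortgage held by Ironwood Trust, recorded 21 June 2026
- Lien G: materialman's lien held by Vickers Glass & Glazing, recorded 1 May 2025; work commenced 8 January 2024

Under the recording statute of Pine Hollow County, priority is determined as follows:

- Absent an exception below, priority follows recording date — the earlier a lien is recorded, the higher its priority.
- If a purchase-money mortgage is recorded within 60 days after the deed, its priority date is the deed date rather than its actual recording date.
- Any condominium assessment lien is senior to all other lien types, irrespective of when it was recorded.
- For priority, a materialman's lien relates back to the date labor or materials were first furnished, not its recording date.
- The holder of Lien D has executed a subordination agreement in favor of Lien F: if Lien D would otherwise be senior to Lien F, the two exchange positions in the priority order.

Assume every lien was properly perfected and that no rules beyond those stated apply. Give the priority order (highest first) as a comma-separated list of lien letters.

F, G, A, B, C, E, D

First, effective dates: F was recorded 208 days after the deed, outside the 60-day window, so it keeps its recording date; G relates back to 8 January 2024 (work commenced).
D is a condominium assessment lien and takes priority over every other lien.
Among the remaining liens, by effective date: G (8 January 2024), A (20 July 2024), B (19 January 2025), C (14 May 2025), E (26 October 2025), F (21 June 2026).
D would otherwise be senior to F, so under the subordination agreement D and F exchange positions.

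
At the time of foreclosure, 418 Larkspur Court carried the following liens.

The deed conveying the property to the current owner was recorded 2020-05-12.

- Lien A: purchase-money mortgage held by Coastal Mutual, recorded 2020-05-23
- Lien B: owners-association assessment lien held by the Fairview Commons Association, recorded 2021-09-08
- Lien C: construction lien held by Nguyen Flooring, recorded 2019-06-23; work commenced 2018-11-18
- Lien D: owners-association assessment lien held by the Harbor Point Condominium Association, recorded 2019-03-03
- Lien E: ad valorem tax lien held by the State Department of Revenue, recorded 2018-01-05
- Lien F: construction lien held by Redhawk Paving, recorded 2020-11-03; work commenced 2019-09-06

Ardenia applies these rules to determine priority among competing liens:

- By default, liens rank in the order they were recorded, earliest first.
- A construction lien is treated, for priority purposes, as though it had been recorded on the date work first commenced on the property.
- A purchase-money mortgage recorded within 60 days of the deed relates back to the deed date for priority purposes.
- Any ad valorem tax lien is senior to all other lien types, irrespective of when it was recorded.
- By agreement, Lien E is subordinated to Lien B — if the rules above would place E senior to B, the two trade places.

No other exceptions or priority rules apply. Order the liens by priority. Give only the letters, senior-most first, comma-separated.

B, C, D, F, A, E

Adjusting effective dates: A's effective date is the deed date, 2020-05-12; C is treated as recorded 2018-11-18, the work-commencement date; F's effective date is 2019-09-06, when work began.
E is an ad valorem tax lien, so it outranks all other liens regardless of date.
Ordering the rest by effective date: C (2018-11-18), D (2019-03-03), F (2019-09-06), A (2020-05-12), B (2021-09-08).
E would otherwise be senior to B, so under the subordination agreement E and B exchange positions.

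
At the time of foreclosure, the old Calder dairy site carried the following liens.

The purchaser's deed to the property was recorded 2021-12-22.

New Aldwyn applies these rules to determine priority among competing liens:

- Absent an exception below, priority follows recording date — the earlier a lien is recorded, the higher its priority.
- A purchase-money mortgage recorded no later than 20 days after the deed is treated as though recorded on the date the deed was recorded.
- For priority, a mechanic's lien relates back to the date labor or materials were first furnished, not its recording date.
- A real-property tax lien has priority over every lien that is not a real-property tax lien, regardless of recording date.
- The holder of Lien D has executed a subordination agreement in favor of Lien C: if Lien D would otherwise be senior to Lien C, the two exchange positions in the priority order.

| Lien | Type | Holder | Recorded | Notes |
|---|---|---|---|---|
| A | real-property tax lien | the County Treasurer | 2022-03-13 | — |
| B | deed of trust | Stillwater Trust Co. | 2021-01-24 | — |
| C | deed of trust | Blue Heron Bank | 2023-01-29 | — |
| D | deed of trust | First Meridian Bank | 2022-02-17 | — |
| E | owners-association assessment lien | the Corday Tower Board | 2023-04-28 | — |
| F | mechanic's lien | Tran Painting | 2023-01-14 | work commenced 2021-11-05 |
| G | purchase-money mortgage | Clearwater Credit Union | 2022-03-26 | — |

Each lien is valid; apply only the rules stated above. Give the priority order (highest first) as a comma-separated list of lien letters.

A, B, F, C, G, D, E

Effective dates after the stated exceptions: F is treated as recorded 2021-11-05, the work-commencement date; G missed the 20-day window (94 days after the deed), so its recording date stands.
A is a real-property tax lien, so it outranks all other liens regardless of date.
Ordering the rest by effective date: B (2021-01-24), F (2021-11-05), D (2022-02-17), G (2022-03-26), C (2023-01-29), E (2023-04-28).
D is senior to C before the subordination, so the two trade places.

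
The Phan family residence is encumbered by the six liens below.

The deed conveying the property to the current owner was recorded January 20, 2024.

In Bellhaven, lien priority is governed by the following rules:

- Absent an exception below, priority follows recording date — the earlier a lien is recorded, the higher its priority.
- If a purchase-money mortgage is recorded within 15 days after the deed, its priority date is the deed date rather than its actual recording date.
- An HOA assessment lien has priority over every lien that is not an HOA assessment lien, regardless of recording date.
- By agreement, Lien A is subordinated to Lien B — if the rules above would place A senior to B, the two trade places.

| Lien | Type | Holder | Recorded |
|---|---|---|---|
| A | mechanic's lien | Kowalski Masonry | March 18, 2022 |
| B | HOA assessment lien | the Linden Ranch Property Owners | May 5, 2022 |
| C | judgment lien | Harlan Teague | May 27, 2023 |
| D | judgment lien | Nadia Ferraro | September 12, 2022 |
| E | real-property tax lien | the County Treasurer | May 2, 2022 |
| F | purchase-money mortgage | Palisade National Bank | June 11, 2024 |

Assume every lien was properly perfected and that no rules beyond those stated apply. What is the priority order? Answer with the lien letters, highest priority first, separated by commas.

B, A, E, D, C, F

First, effective dates: F was recorded 143 days after the deed, outside the 15-day window, so it keeps its recording date.
As an HOA assessment lien, B is senior to every other lien.
Among the remaining liens, by effective date: A (March 18, 2022), E (May 2, 2022), D (September 12, 2022), C (May 27, 2023), F (June 11, 2024).
A is already junior to B, so the subordination agreement changes nothing.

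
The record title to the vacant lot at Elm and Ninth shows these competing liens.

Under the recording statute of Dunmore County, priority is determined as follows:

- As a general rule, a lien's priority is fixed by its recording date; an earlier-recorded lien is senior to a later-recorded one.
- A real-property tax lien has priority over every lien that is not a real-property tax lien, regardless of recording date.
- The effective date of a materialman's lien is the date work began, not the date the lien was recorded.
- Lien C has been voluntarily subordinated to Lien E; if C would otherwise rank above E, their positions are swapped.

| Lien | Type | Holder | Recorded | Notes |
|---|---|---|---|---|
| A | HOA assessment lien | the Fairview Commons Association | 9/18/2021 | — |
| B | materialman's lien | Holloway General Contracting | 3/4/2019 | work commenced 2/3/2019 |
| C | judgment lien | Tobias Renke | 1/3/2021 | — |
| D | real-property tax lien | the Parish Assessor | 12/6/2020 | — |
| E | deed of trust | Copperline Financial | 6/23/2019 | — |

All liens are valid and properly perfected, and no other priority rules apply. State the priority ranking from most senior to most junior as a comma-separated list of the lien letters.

Adjusting effective dates: B relates back to 2/3/2019 (work commenced).
D is a real-property tax lien, so it outranks all other liens regardless of date.
Remaining liens by effective date: B (2/3/2019), E (6/23/2019), C (1/3/2021), A (9/18/2021).
Since C is not senior to E, the subordination leaves the order unchanged.

D, B, E, C, A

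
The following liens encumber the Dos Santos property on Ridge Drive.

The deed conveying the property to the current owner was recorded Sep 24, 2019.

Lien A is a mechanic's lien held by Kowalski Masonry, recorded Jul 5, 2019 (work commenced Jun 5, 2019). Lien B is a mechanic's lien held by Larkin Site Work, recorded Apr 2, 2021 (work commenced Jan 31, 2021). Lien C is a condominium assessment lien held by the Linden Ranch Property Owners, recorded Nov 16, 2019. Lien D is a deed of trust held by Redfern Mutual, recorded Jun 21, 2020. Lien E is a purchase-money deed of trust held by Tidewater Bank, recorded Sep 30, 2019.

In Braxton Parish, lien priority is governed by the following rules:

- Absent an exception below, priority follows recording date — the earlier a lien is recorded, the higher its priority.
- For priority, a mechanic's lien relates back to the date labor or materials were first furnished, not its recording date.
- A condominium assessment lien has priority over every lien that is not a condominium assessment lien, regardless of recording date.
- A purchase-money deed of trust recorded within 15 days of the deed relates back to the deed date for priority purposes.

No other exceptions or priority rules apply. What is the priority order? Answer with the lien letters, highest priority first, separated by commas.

C, A, E, D, B

Effective dates: A's effective date is Jun 5, 2019, when work began; B's effective date is Jan 31, 2021, when work began; E relates back to the deed date Sep 24, 2019.
As a condominium assessment lien, C is senior to every other lien.
Ordering the rest by effective date: A (Jun 5, 2019), E (Sep 24, 2019), D (Jun 21, 2020), B (Jan 31, 2021).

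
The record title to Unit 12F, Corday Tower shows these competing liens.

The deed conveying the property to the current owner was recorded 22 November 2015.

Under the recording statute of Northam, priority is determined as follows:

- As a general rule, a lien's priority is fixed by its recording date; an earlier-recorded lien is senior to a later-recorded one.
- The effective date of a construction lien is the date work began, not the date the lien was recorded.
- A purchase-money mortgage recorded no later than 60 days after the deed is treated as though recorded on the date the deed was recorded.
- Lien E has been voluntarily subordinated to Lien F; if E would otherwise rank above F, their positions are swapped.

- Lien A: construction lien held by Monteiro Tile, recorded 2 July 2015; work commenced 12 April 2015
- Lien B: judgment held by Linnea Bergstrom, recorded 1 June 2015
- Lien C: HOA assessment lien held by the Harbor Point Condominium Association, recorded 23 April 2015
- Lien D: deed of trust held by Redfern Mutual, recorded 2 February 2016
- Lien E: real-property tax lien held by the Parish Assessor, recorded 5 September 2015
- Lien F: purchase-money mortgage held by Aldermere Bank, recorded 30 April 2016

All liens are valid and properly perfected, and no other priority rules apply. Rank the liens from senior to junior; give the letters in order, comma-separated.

A, C, B, F, D, E

Adjusting effective dates: A relates back to 12 April 2015 (work commenced); F was recorded 160 days after the deed, outside the 60-day window, so it keeps its recording date.
Sorted by effective date: A (12 April 2015), C (23 April 2015), B (1 June 2015), E (5 September 2015), D (2 February 2016), F (30 April 2016).
Because E would otherwise rank above F, the subordination swaps them.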